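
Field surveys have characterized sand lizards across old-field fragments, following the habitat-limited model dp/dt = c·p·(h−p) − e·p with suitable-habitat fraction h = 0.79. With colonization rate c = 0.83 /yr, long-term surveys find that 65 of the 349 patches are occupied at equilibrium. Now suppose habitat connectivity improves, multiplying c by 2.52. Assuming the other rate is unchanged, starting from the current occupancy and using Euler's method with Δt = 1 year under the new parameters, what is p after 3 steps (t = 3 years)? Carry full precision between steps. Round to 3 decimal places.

Observed p* = 65/349 = 0.18625.
Balance c(h−p*) = e gives e = 0.83×(0.79 − 0.18625) = 0.50112.
Starting from p₀ = 0.18625; update p ← p + (dp/dt)·Δt with the new parameters.
t = 1: p = 0.18625 + (+0.14186) = 0.32811
t = 2: p = 0.32811 + (+0.15256) = 0.48067
t = 3: p = 0.48067 + (+0.07012) = 0.55079

0.551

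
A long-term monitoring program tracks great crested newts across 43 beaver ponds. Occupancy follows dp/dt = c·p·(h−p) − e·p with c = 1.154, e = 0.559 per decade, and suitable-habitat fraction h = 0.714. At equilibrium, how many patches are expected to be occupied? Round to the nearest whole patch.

10

p* = h − e/c = 0.714 − 0.4844 = 0.2296.
Expected occupied patches = N × p* = 43 × 0.2296 = 9.87 ≈ 10.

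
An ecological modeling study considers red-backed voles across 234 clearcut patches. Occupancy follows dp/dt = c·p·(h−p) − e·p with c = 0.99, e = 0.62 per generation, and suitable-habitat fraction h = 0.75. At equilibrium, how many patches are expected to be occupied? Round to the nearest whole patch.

29

p* = h − e/c = 0.75 − 0.6263 = 0.1237.
Expected occupied patches = N × p* = 234 × 0.1237 = 28.95 ≈ 29.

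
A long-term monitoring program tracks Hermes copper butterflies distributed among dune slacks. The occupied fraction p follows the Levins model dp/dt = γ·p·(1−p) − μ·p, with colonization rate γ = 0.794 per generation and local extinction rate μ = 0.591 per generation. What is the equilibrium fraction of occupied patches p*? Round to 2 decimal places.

0.26

At equilibrium, colonization balances extinction: γ·p*·(1−p*) = μ·p*.
So p* = 1 − μ/γ = 1 − 0.591/0.794 = 1 − 0.7443 = 0.2557.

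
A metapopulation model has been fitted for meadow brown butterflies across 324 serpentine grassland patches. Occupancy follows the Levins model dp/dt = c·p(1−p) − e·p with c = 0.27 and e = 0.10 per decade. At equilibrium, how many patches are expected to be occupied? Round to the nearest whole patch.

p* = 1 − e/c = 1 − 0.10/0.27 = 0.6296.
Expected occupied patches = N × p* = 324 × 0.6296 = 204.00 ≈ 204.

204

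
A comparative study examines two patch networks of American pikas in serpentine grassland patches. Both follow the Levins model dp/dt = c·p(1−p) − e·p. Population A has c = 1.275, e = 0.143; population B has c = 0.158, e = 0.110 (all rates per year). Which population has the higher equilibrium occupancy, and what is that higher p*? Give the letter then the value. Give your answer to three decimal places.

A: p*_A = 1 − 0.143/1.275 = 0.8878.
B: p*_B = 1 − 0.110/0.158 = 0.3038.
A is higher at 0.8878.

A, 0.888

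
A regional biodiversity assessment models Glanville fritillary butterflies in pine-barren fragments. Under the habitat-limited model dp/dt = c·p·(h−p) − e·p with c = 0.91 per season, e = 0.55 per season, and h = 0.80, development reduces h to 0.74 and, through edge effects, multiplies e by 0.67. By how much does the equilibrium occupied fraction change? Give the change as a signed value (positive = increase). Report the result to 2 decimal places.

Before: p* = h − e/c = 0.80 − 0.55/0.91 = 0.80 − 0.6044 = 0.1956.
After: c = 0.91, e = 0.3685, h = 0.74; p* = 0.74 − 0.3685/0.91 = 0.3351.
Δp* = 0.3351 − 0.1956 = +0.1395.

0.14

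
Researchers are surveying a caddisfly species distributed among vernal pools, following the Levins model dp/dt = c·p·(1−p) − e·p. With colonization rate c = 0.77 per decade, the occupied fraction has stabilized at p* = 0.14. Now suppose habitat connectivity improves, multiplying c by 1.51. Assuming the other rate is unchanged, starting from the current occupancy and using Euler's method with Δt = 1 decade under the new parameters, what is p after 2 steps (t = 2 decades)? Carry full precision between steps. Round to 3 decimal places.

0.240

Balance c(1−p*) = e gives e = 0.77×(1 − 0.14000) = 0.66220.
Starting from p₀ = 0.14000; update p ← p + (dp/dt)·Δt with the new parameters.
  1  |  dp/dt·Δt = +0.047281  |  p_1 = 0.187281
  2  |  dp/dt·Δt = +0.052953  |  p_2 = 0.240234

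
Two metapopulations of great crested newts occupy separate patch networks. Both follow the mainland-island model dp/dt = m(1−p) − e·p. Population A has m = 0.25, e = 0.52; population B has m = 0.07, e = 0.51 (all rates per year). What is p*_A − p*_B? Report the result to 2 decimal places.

0.20

A: p*_A = m/(m+e) = 0.25/0.7700 = 0.3247.
B: p*_B = 0.07/0.5800 = 0.1207.
p*_A − p*_B = 0.3247 − 0.1207 = 0.2040.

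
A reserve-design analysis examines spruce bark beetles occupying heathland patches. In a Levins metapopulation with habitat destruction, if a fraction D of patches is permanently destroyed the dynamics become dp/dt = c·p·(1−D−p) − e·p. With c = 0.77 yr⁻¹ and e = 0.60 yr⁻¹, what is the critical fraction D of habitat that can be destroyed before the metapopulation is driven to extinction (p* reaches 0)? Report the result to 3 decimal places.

The nontrivial equilibrium is p* = (1−D) − e/c; extinction occurs when this hits zero.
So D_crit = 1 − e/c = 1 − 0.60/0.77 = 1 − 0.7792 = 0.2208.
This equals the undisturbed p*, a classic result of Lande's extension.

0.221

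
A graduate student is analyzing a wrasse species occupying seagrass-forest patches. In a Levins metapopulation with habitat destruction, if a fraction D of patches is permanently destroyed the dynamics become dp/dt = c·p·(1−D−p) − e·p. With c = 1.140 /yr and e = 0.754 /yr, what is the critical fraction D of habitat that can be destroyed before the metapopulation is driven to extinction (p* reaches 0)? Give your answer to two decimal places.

0.34

The nontrivial equilibrium is p* = (1−D) − e/c; extinction occurs when this hits zero.
So D_crit = 1 − e/c = 1 − 0.754/1.140 = 1 − 0.6614 = 0.3386.
This equals the undisturbed p*, a classic result of Lande's extension.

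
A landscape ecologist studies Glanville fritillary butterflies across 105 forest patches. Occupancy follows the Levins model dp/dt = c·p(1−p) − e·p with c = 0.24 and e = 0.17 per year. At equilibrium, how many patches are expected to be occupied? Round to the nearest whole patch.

p* = 1 − e/c = 1 − 0.17/0.24 = 0.2917.
Expected occupied patches = N × p* = 105 × 0.2917 = 30.62 ≈ 31.

31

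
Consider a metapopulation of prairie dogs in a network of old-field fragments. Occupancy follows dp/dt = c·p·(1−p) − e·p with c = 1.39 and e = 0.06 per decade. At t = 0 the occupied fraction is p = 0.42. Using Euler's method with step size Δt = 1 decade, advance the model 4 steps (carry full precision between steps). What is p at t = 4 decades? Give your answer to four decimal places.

Update rule: p ← p + [c·p·(1−p) − e·p]·Δt with Δt = 1.
p: 0.42000 → 0.73340  (Δp = +0.31340)
p: 0.73340 → 0.96118  (Δp = +0.22777)
p: 0.96118 → 0.95538  (Δp = -0.00580)
p: 0.95538 → 0.95731  (Δp = +0.00194)

0.9573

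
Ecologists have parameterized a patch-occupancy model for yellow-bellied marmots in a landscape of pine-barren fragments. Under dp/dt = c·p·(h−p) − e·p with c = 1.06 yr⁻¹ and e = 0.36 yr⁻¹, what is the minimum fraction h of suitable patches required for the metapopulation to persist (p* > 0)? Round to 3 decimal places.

0.340

p* = h − e/c is positive only when h > e/c.
h_min = e/c = 0.36/1.06 = 0.3396.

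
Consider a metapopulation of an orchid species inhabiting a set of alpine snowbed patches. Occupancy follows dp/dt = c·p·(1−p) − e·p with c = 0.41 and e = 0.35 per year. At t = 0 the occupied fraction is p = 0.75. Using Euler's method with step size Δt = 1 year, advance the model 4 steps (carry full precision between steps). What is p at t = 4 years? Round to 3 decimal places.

Update rule: p ← p + [c·p·(1−p) − e·p]·Δt with Δt = 1.
  1  |  dp/dt·Δt = -0.185625  |  p_1 = 0.564375
  2  |  dp/dt·Δt = -0.096730  |  p_2 = 0.467645
  3  |  dp/dt·Δt = -0.061605  |  p_3 = 0.406040
  4  |  dp/dt·Δt = -0.043234  |  p_4 = 0.362806

0.363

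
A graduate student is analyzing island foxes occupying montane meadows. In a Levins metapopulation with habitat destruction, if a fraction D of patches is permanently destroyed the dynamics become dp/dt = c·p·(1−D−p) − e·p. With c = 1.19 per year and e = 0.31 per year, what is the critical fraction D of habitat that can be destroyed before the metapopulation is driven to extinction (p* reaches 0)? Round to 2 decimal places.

The nontrivial equilibrium is p* = (1−D) − e/c; extinction occurs when this hits zero.
So D_crit = 1 − e/c = 1 − 0.31/1.19 = 1 − 0.2605 = 0.7395.
Note this equals the original equilibrium occupancy — the Levins extinction-debt result.

0.74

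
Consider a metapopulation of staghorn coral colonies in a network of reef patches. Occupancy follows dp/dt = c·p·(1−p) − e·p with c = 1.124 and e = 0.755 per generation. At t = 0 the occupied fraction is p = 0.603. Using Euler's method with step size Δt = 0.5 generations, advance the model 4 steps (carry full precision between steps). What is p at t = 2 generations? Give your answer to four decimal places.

Update rule: p ← p + [c·p·(1−p) − e·p]·Δt with Δt = 0.5.
p: 0.60300 → 0.50991  (Δp = -0.09309)
p: 0.50991 → 0.45786  (Δp = -0.05204)
p: 0.45786 → 0.42452  (Δp = -0.03334)
p: 0.42452 → 0.40156  (Δp = -0.02296)

0.4016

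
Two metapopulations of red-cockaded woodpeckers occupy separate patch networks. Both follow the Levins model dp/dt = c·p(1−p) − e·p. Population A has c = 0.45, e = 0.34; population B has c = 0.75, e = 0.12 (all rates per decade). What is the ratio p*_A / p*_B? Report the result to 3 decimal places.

A: p*_A = 1 − 0.34/0.45 = 0.2444.
B: p*_B = 1 − 0.12/0.75 = 0.8400.
p*_A / p*_B = 0.2444/0.8400 = 0.2910.

0.291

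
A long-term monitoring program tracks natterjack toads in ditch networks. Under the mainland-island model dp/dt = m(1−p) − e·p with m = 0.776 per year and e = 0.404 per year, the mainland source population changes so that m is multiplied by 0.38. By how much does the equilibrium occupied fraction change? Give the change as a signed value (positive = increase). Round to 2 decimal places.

-0.24

Before: p* = 0.776/(0.776+0.404) = 0.6576.
After: m = 0.29488, e = 0.404; p* = 0.29488/0.6989 = 0.4219.
Δp* = 0.4219 − 0.6576 = -0.2357.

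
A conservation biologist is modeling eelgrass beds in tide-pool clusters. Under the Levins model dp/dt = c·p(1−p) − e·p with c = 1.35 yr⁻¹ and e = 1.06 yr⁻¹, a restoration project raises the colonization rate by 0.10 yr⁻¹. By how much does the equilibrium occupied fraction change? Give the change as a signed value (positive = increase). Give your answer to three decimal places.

0.054

Before: p* = 1 − 1.06/1.35 = 0.2148.
After the change, c = 1.45, e = 1.06, so p* = 1 − 1.06/1.45 = 0.2690.
Δp* = 0.2690 − 0.2148 = +0.0542.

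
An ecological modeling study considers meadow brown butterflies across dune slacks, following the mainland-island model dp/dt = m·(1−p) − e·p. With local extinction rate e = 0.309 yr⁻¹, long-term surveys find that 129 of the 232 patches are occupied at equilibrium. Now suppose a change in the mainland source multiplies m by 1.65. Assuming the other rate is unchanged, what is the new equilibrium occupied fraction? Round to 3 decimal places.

Observed p* = 129/232 = 0.55603.
Balance m(1−p*) = e·p* gives m = e·p*/(1−p*) = 0.309×0.55603/0.44397 = 0.38699.
New p* = m/(m+e) = 0.63853/(0.63853+0.30900) = 0.67389.

0.674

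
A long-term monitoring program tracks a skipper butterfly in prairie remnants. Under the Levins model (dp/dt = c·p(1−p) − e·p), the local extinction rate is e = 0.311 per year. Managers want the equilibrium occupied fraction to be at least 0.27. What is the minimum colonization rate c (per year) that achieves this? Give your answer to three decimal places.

p* = 1 − e/c ≥ 0.27 requires e/c ≤ 0.7300, i.e. c ≥ e/0.7300.
c_min = 0.311/0.7300 = 0.4260.

0.426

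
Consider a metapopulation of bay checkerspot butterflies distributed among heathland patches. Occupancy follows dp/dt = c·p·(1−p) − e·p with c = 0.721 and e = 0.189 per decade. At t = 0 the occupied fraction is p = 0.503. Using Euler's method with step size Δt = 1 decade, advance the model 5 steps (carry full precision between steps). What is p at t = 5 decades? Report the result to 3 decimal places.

0.727

Update rule: p ← p + [c·p·(1−p) − e·p]·Δt with Δt = 1.
p: 0.50300 → 0.58818  (Δp = +0.08518)
p: 0.58818 → 0.65166  (Δp = +0.06348)
p: 0.65166 → 0.69216  (Δp = +0.04050)
p: 0.69216 → 0.71497  (Δp = +0.02281)
p: 0.71497 → 0.72677  (Δp = +0.01180)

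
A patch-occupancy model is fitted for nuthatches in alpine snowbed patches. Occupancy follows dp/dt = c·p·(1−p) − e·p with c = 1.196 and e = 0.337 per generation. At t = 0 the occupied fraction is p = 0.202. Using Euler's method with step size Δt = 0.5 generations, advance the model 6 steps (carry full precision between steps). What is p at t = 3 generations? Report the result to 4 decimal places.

0.6095

Update rule: p ← p + [c·p·(1−p) − e·p]·Δt with Δt = 0.5.
step 1: Δp = +0.06236, p = 0.26436
step 2: Δp = +0.07175, p = 0.33611
step 3: Δp = +0.07680, p = 0.41291
step 4: Δp = +0.07539, p = 0.48830
step 5: Δp = +0.06714, p = 0.55544
step 6: Δp = +0.05407, p = 0.60951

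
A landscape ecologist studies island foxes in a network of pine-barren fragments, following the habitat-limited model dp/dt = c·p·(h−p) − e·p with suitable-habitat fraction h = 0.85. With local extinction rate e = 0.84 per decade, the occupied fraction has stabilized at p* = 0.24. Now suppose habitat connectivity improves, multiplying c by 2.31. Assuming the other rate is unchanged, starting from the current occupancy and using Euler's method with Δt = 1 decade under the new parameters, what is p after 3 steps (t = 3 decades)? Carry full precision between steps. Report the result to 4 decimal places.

0.5355

Balance c(h−p*) = e gives c = e/(0.85 − 0.24000) = 0.84/0.61000 = 1.37705.
Starting from p₀ = 0.24000; update p ← p + (dp/dt)·Δt with the new parameters.
t = 1: p = 0.24000 + (+0.26410) = 0.50410
t = 2: p = 0.50410 + (+0.13122) = 0.63532
t = 3: p = 0.63532 + (-0.09981) = 0.53551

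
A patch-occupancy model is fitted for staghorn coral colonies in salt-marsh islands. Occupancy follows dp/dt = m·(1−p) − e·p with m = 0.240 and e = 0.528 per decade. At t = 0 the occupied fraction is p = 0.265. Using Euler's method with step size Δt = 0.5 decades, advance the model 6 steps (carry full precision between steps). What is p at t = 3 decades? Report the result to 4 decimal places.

Update rule: p ← p + [m·(1−p) − e·p]·Δt with Δt = 0.5.
t = 0.5: p = 0.26500 + (+0.01824) = 0.28324
t = 1: p = 0.28324 + (+0.01124) = 0.29448
t = 1.5: p = 0.29448 + (+0.00692) = 0.30140
t = 2: p = 0.30140 + (+0.00426) = 0.30566
t = 2.5: p = 0.30566 + (+0.00263) = 0.30829
t = 3: p = 0.30829 + (+0.00162) = 0.30990

0.3099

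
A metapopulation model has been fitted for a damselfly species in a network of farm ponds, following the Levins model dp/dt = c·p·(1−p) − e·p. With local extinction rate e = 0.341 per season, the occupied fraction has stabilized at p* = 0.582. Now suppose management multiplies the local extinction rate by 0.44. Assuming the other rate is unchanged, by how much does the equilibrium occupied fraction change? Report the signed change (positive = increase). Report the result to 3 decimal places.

Balance c(1−p*) = e gives c = e/(1 − 0.58200) = 0.341/0.41800 = 0.81579.
New p* = 1 − e/c = 1 − 0.15004/0.81579 = 0.81608.
Δp* = 0.81608 − 0.58200 = +0.23408.

0.234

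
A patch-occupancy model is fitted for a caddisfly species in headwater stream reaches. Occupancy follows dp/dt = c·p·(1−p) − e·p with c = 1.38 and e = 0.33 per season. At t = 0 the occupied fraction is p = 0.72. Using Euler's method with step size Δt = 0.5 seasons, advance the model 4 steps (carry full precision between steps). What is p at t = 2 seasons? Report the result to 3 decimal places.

0.759

Update rule: p ← p + [c·p·(1−p) − e·p]·Δt with Δt = 0.5.
  1  |  dp/dt·Δt = +0.020304  |  p_1 = 0.740304
  2  |  dp/dt·Δt = +0.010505  |  p_2 = 0.750809
  3  |  dp/dt·Δt = +0.005212  |  p_3 = 0.756021
  4  |  dp/dt·Δt = +0.002529  |  p_4 = 0.758550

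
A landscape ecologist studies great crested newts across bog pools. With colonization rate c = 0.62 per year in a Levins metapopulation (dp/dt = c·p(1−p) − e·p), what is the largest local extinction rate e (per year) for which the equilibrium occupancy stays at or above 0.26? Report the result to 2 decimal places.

1 − e/c ≥ 0.26 ⇒ e ≤ c(1 − 0.26) = 0.62 × 0.7400.
e_max = 0.4588.

0.46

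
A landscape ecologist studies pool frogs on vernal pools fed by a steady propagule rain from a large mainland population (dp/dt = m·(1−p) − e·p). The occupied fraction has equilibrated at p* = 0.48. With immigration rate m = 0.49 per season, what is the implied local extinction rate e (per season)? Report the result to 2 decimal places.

At equilibrium m(1−p*) = e·p*, so e = m(1−p*)/p*.
e = 0.49 × 0.5200 / 0.48 = 0.5308.

0.53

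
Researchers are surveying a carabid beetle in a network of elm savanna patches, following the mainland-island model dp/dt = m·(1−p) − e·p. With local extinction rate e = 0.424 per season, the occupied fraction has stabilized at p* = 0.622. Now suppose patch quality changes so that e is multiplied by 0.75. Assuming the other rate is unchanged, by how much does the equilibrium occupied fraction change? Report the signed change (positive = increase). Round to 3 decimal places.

Balance m(1−p*) = e·p* gives m = e·p*/(1−p*) = 0.424×0.62200/0.37800 = 0.69769.
New p* = m/(m+e) = 0.69769/(0.69769+0.31800) = 0.68691.
Δp* = 0.68691 − 0.62200 = +0.06491.

0.065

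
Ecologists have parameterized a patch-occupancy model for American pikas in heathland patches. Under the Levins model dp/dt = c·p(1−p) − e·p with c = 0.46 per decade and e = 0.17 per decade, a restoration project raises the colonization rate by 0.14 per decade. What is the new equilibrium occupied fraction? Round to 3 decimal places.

0.717

Before: p* = 1 − 0.17/0.46 = 0.6304.
After the change, c = 0.6, e = 0.17, so p* = 1 − 0.17/0.6 = 0.7167.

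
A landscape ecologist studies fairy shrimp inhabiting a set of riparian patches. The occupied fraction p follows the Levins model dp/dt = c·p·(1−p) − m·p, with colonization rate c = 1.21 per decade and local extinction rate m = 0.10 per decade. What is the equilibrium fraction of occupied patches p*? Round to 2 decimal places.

0.92

Setting dp/dt = 0 and dividing through by p* gives c·(1−p*) = m.
So p* = 1 − m/c = 1 − 0.10/1.21 = 1 − 0.0826 = 0.9174.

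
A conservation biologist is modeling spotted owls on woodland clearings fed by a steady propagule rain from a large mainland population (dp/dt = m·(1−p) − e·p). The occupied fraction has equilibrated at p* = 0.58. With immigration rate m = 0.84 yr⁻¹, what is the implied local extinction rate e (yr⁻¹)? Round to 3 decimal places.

At equilibrium m(1−p*) = e·p*, so e = m(1−p*)/p*.
e = 0.84 × 0.4200 / 0.58 = 0.6083.

0.608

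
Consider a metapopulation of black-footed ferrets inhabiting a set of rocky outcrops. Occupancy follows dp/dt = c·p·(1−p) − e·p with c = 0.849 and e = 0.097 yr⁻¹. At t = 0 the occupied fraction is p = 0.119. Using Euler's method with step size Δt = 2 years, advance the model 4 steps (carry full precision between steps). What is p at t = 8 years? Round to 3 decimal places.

0.894

Update rule: p ← p + [c·p·(1−p) − e·p]·Δt with Δt = 2.
step 1: Δp = +0.15493, p = 0.27393
step 2: Δp = +0.28458, p = 0.55851
step 3: Δp = +0.31034, p = 0.86884
step 4: Δp = +0.02494, p = 0.89378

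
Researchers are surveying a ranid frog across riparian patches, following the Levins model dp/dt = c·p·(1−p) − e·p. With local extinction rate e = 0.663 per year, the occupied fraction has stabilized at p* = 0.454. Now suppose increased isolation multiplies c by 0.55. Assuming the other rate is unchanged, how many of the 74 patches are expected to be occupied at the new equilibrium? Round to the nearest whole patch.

Balance c(1−p*) = e gives c = e/(1 − 0.45400) = 0.663/0.54600 = 1.21429.
New p* = 1 − e/c = 1 − 0.66300/0.66786 = 0.00728.
Expected occupied = 74 × 0.00728 = 0.54 ≈ 1.

1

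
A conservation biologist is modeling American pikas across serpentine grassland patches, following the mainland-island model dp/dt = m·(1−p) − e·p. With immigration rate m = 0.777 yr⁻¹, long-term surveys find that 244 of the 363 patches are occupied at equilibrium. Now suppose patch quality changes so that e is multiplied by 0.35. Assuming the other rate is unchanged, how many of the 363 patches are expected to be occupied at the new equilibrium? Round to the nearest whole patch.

310

Observed p* = 244/363 = 0.67218.
Balance m(1−p*) = e·p* gives e = m(1−p*)/p* = 0.777×0.32782/0.67218 = 0.37894.
New p* = m/(m+e) = 0.77700/(0.77700+0.13263) = 0.85419.
Expected occupied = 363 × 0.85419 = 310.07 ≈ 310.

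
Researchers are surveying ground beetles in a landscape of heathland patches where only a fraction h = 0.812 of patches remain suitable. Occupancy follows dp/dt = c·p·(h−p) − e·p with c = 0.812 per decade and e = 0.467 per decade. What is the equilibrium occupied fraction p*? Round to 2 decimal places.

0.24

Setting dp/dt = 0 and dividing by p* gives c·(h−p*) = e.
So p* = h − e/c = 0.812 − 0.467/0.812 = 0.812 − 0.5751 = 0.2369.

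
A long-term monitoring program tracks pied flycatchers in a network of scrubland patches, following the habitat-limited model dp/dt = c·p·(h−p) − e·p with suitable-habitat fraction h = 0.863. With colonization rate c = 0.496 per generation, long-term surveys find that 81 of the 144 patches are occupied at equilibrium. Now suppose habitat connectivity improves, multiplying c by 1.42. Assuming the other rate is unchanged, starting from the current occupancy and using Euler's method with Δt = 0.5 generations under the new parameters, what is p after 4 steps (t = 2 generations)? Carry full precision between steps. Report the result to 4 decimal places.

Observed p* = 81/144 = 0.56250.
Balance c(h−p*) = e gives e = 0.496×(0.863 − 0.56250) = 0.14905.
Starting from p₀ = 0.56250; update p ← p + (dp/dt)·Δt with the new parameters.
step 1: Δp = +0.01761, p = 0.58011
step 2: Δp = +0.01456, p = 0.59467
step 3: Δp = +0.01188, p = 0.60654
step 4: Δp = +0.00958, p = 0.61612

0.6161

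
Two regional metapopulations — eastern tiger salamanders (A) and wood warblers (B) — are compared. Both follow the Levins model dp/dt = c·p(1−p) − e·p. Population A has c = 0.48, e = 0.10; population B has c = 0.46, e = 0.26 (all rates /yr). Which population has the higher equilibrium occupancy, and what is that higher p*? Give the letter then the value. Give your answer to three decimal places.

A, 0.792

A: p*_A = 1 − 0.10/0.48 = 0.7917.
B: p*_B = 1 − 0.26/0.46 = 0.4348.
A is higher at 0.7917.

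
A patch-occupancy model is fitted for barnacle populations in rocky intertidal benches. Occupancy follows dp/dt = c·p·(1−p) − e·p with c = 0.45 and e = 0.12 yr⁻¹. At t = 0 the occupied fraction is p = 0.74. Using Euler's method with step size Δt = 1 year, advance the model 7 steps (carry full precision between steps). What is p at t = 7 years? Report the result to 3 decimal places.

Update rule: p ← p + [c·p·(1−p) − e·p]·Δt with Δt = 1.
p: 0.74000 → 0.73778  (Δp = -0.00222)
p: 0.73778 → 0.73630  (Δp = -0.00148)
p: 0.73630 → 0.73532  (Δp = -0.00098)
p: 0.73532 → 0.73466  (Δp = -0.00066)
p: 0.73466 → 0.73422  (Δp = -0.00044)
p: 0.73422 → 0.73393  (Δp = -0.00029)
p: 0.73393 → 0.73373  (Δp = -0.00020)

0.734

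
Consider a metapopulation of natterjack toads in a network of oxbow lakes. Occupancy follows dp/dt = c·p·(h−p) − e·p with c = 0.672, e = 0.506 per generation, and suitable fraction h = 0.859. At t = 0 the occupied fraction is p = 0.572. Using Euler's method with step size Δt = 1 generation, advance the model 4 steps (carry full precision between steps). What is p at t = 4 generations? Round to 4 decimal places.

0.2418

Update rule: p ← p + [c·p·(h−p) − e·p]·Δt with Δt = 1.
t = 1: p = 0.57200 + (-0.17911) = 0.39289
t = 2: p = 0.39289 + (-0.07574) = 0.31715
t = 3: p = 0.31715 + (-0.04500) = 0.27215
t = 4: p = 0.27215 + (-0.03038) = 0.24177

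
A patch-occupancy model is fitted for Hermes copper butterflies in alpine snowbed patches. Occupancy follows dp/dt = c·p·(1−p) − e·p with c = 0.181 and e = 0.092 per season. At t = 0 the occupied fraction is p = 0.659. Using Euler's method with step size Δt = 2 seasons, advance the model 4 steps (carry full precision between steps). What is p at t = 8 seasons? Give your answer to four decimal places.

Update rule: p ← p + [c·p·(1−p) − e·p]·Δt with Δt = 2.
p: 0.65900 → 0.61909  (Δp = -0.03991)
p: 0.61909 → 0.59055  (Δp = -0.02855)
p: 0.59055 → 0.56942  (Δp = -0.02113)
p: 0.56942 → 0.55340  (Δp = -0.01602)

0.5534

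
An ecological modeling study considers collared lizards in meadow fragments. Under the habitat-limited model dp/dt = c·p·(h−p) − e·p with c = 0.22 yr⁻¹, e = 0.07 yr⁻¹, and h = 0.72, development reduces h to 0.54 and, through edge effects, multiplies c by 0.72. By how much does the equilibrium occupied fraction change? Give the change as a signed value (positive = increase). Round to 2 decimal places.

-0.30

Before: p* = h − e/c = 0.72 − 0.07/0.22 = 0.72 − 0.3182 = 0.4018.
After: c = 0.1584, e = 0.07, h = 0.54; p* = 0.54 − 0.07/0.1584 = 0.0981.
Δp* = 0.0981 − 0.4018 = -0.3037.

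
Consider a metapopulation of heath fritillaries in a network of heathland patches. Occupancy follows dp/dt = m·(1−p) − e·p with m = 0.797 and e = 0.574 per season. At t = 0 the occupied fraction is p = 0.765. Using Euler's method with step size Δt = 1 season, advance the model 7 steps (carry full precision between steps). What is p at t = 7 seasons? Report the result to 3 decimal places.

Update rule: p ← p + [m·(1−p) − e·p]·Δt with Δt = 1.
step 1: Δp = -0.25182, p = 0.51319
step 2: Δp = +0.09342, p = 0.60661
step 3: Δp = -0.03466, p = 0.57195
step 4: Δp = +0.01286, p = 0.58481
step 5: Δp = -0.00477, p = 0.58004
step 6: Δp = +0.00177, p = 0.58181
step 7: Δp = -0.00066, p = 0.58115

0.581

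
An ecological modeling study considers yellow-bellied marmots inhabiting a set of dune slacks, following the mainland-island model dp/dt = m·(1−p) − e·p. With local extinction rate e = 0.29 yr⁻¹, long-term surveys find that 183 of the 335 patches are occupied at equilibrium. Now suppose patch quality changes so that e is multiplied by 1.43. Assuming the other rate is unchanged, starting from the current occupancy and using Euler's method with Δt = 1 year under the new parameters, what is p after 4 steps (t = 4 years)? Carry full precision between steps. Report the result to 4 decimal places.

0.4574

Observed p* = 183/335 = 0.54627.
Balance m(1−p*) = e·p* gives m = e·p*/(1−p*) = 0.29×0.54627/0.45373 = 0.34914.
Starting from p₀ = 0.54627; update p ← p + (dp/dt)·Δt with the new parameters.
p: 0.54627 → 0.47815  (Δp = -0.06812)
p: 0.47815 → 0.46206  (Δp = -0.01609)
p: 0.46206 → 0.45826  (Δp = -0.00380)
p: 0.45826 → 0.45737  (Δp = -0.00090)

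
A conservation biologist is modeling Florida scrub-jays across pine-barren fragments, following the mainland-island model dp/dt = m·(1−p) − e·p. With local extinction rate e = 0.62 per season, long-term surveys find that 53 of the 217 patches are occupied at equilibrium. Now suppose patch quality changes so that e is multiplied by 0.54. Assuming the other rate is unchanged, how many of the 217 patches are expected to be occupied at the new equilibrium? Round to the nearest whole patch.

Observed p* = 53/217 = 0.24424.
Balance m(1−p*) = e·p* gives m = e·p*/(1−p*) = 0.62×0.24424/0.75576 = 0.20037.
New p* = m/(m+e) = 0.20037/(0.20037+0.33480) = 0.37440.
Expected occupied = 217 × 0.37440 = 81.24 ≈ 81.

81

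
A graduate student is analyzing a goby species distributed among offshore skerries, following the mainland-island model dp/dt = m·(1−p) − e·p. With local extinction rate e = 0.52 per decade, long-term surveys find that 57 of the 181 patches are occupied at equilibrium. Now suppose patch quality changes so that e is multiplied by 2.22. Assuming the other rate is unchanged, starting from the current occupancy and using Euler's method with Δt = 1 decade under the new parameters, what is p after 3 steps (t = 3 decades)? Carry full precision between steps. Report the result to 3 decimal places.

Observed p* = 57/181 = 0.31492.
Balance m(1−p*) = e·p* gives m = e·p*/(1−p*) = 0.52×0.31492/0.68508 = 0.23903.
Starting from p₀ = 0.31492; update p ← p + (dp/dt)·Δt with the new parameters.
step 1: Δp = -0.19978, p = 0.11513
step 2: Δp = +0.07860, p = 0.19373
step 3: Δp = -0.03092, p = 0.16281

0.163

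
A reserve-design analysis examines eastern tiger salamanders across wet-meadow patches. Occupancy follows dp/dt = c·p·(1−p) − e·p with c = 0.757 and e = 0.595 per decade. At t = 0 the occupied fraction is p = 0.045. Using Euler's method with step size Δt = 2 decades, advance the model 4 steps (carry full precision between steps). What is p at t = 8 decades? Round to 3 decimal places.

Update rule: p ← p + [c·p·(1−p) − e·p]·Δt with Δt = 2.
t = 2: p = 0.04500 + (+0.01151) = 0.05651
t = 4: p = 0.05651 + (+0.01348) = 0.06999
t = 6: p = 0.06999 + (+0.01526) = 0.08525
t = 8: p = 0.08525 + (+0.01662) = 0.10187

0.102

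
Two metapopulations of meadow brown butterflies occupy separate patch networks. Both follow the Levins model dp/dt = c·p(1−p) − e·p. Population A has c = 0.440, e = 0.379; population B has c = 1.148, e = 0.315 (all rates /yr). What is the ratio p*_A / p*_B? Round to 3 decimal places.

0.191

A: p*_A = 1 − 0.379/0.440 = 0.1386.
B: p*_B = 1 − 0.315/1.148 = 0.7256.
p*_A / p*_B = 0.1386/0.7256 = 0.1911.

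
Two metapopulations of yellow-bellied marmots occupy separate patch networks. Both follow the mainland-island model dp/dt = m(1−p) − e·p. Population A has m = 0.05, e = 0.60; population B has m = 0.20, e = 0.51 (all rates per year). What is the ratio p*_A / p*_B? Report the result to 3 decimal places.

0.273

A: p*_A = m/(m+e) = 0.05/0.6500 = 0.0769.
B: p*_B = 0.20/0.7100 = 0.2817.
p*_A / p*_B = 0.0769/0.2817 = 0.2731.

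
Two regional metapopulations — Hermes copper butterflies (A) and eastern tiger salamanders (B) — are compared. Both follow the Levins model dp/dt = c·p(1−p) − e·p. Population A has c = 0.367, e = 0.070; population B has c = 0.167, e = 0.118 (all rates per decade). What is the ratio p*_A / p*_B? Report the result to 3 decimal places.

A: p*_A = 1 − 0.070/0.367 = 0.8093.
B: p*_B = 1 − 0.118/0.167 = 0.2934.
p*_A / p*_B = 0.8093/0.2934 = 2.7581.

2.758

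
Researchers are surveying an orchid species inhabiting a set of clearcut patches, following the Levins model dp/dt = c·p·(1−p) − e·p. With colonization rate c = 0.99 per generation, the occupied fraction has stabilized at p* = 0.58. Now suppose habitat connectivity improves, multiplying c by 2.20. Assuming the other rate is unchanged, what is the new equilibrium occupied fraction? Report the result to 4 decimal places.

0.8091

Balance c(1−p*) = e gives e = 0.99×(1 − 0.58000) = 0.41580.
New p* = 1 − e/c = 1 − 0.41580/2.17800 = 0.80909.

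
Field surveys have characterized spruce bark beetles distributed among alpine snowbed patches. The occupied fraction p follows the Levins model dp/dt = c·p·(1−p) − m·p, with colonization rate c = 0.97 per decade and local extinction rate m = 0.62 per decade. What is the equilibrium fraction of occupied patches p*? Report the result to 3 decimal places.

At equilibrium, colonization balances extinction: c·p*·(1−p*) = m·p*.
So p* = 1 − m/c = 1 − 0.62/0.97 = 1 − 0.6392 = 0.3608.

0.361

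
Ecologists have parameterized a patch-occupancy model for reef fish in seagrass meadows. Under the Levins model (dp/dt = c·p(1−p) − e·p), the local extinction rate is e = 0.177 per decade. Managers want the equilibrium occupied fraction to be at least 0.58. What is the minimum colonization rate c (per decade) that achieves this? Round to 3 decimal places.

0.421

p* = 1 − e/c ≥ 0.58 requires e/c ≤ 0.4200, i.e. c ≥ e/0.4200.
c_min = 0.177/0.4200 = 0.4214.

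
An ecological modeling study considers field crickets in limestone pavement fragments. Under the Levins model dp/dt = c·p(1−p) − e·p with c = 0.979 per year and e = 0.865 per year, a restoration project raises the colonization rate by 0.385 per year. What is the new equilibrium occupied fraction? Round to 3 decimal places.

Before: p* = 1 − 0.865/0.979 = 0.1164.
After the change, c = 1.364, e = 0.865, so p* = 1 − 0.865/1.364 = 0.3658.

0.366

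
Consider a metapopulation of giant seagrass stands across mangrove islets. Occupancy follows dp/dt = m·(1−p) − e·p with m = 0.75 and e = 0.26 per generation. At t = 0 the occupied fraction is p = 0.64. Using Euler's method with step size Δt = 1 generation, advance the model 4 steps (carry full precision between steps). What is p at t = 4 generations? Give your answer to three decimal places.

0.743

Update rule: p ← p + [m·(1−p) − e·p]·Δt with Δt = 1.
p: 0.64000 → 0.74360  (Δp = +0.10360)
p: 0.74360 → 0.74256  (Δp = -0.00104)
p: 0.74256 → 0.74257  (Δp = +0.00001)
p: 0.74257 → 0.74257  (Δp = -0.00000)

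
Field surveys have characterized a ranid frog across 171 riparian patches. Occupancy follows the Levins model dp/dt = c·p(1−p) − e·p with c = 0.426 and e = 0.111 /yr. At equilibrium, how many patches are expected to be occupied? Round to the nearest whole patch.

p* = 1 − e/c = 1 − 0.111/0.426 = 0.7394.
Expected occupied patches = N × p* = 171 × 0.7394 = 126.44 ≈ 126.

126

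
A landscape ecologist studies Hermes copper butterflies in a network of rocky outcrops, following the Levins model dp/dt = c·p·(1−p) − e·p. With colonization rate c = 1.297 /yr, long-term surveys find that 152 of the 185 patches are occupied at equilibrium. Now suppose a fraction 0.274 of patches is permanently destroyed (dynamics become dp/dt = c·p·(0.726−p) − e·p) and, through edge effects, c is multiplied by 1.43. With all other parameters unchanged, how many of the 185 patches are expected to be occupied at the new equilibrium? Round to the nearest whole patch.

111

Observed p* = 152/185 = 0.82162.
Balance c(1−p*) = e gives e = 1.297×(1 − 0.82162) = 0.23136.
New p* = 0.726 − e/c = 0.726 − 0.23136/1.85471 = 0.60126.
Expected occupied = 185 × 0.60126 = 111.23 ≈ 111.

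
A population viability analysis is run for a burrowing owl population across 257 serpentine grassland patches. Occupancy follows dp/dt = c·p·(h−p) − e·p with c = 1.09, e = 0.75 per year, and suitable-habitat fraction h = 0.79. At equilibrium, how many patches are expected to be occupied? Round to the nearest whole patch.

p* = h − e/c = 0.79 − 0.6881 = 0.1019.
Expected occupied patches = N × p* = 257 × 0.1019 = 26.20 ≈ 26.

26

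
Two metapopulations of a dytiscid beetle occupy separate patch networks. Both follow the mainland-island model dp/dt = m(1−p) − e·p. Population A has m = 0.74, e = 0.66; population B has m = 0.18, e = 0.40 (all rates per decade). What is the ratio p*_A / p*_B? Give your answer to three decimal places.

A: p*_A = m/(m+e) = 0.74/1.4000 = 0.5286.
B: p*_B = 0.18/0.5800 = 0.3103.
p*_A / p*_B = 0.5286/0.3103 = 1.7032.

1.703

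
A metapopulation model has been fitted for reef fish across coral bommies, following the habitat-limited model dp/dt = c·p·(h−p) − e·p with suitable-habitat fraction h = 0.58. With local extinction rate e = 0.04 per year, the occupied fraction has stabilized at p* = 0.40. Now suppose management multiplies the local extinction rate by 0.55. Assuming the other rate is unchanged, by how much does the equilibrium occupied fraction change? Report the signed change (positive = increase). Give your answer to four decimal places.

Balance c(h−p*) = e gives c = e/(0.58 − 0.40000) = 0.04/0.18000 = 0.22222.
New p* = 0.58 − e/c = 0.58 − 0.02200/0.22222 = 0.48100.
Δp* = 0.48100 − 0.40000 = +0.08100.

0.0810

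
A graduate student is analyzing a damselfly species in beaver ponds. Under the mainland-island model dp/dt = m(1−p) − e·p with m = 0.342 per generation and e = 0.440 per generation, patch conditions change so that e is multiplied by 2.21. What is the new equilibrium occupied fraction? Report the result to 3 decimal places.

Before: p* = 0.342/(0.342+0.440) = 0.4373.
After: m = 0.342, e = 0.9724; p* = 0.342/1.3144 = 0.2602.

0.260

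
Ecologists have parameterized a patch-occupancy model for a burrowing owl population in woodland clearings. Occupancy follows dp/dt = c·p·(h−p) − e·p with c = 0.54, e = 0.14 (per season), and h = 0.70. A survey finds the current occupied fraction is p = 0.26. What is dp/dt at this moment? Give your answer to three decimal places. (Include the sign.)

0.025

Colonization term: c·p·(h−p) = 0.54×0.26×0.4400 = 0.06178.
Extinction term: e·p = 0.03640.
dp/dt = 0.06178 − 0.03640 = 0.02538.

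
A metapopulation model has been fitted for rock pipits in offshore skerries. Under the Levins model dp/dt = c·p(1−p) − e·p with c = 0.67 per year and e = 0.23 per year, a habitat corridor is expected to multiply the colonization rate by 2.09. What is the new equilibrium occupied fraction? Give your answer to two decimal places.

Before: p* = 1 − 0.23/0.67 = 0.6567.
After the change, c = 1.4003, e = 0.23, so p* = 1 − 0.23/1.4003 = 0.8357.

0.84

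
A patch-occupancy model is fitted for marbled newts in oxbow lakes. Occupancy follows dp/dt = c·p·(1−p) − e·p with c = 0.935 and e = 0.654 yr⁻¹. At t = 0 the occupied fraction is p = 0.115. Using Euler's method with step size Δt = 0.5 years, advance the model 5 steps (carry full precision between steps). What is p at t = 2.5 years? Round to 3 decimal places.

0.167

Update rule: p ← p + [c·p·(1−p) − e·p]·Δt with Δt = 0.5.
t = 0.5: p = 0.11500 + (+0.00997) = 0.12497
t = 1: p = 0.12497 + (+0.01026) = 0.13523
t = 1.5: p = 0.13523 + (+0.01045) = 0.14568
t = 2: p = 0.14568 + (+0.01055) = 0.15623
t = 2.5: p = 0.15623 + (+0.01054) = 0.16677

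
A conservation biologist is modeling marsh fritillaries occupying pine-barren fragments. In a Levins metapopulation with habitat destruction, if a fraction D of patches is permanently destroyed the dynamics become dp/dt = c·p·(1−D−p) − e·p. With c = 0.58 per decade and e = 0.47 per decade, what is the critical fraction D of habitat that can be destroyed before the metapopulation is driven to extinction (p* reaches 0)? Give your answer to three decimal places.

0.190

The nontrivial equilibrium is p* = (1−D) − e/c; extinction occurs when this hits zero.
So D_crit = 1 − e/c = 1 − 0.47/0.58 = 1 − 0.8103 = 0.1897.
Note this equals the original equilibrium occupancy — the Levins extinction-debt result.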